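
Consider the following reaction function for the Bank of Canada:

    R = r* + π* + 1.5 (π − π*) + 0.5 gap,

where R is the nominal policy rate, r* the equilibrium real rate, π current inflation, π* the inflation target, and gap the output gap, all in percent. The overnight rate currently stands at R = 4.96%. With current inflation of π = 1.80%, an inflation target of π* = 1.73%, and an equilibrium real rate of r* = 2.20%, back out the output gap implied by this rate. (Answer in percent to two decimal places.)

1.85%

0.5 gap = 4.96 − 2.20 − 1.73 − 1.5 × (1.80 − 1.73) = 0.925
gap = 0.925 / 0.5 = 1.85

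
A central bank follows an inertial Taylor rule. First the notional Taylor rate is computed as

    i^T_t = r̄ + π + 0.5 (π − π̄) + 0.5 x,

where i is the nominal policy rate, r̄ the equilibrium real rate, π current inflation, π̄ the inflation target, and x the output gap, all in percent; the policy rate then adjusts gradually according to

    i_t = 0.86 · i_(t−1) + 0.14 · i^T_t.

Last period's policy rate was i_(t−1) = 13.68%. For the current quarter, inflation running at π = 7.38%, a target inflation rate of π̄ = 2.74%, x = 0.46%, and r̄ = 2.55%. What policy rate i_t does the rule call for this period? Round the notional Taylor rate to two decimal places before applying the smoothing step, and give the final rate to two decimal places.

i^T_t = 2.55 + 7.38 + 0.5 × (7.38 − 2.74) + 0.5 × 0.46
   = 2.55 + 7.38 + 2.32 + 0.23 = 12.48
i_t = 0.86 × 13.68 + 0.14 × 12.48 = 11.7648 + 1.7472 = 13.51

13.51%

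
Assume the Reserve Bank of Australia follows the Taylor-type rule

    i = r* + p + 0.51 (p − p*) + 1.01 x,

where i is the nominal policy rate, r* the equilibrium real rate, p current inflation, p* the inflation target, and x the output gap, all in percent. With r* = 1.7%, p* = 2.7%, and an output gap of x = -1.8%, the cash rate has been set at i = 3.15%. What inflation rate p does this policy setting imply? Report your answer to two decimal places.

Collecting p: i = r* + (1 + 0.51) p − 0.51 p* + 1.01 x
1.51 p = 3.15 − 1.7 + 0.51 × 2.7 − 1.01 × (-1.8) = 4.645
p = 4.645 / 1.51 = 3.08

3.08%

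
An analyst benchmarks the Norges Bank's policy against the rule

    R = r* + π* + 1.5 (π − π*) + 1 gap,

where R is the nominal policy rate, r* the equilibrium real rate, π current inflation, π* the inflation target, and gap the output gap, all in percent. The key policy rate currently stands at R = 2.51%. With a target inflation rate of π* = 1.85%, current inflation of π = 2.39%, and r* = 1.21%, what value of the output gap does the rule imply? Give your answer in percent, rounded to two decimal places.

-1.36%

1 gap = 2.51 − 1.21 − 1.85 − 1.5 × (2.39 − 1.85) = -1.36
gap = -1.36 / 1 = -1.36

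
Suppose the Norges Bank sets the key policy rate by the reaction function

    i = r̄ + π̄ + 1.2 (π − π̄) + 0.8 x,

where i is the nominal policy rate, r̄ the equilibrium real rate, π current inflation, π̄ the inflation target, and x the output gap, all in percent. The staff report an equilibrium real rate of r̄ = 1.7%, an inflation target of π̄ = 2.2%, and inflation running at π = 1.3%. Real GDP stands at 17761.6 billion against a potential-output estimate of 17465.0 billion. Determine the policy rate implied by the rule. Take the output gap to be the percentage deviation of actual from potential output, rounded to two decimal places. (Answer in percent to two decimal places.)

Output gap = 100 × (17761.6 − 17465.0) / 17465.0 = 1.70%.
i = 1.70 + 2.20 + 1.2 × (1.30 − 2.20) + 0.8 × 1.70
   = 1.70 + 2.2 − 1.08 + 1.36 = 4.18

4.18%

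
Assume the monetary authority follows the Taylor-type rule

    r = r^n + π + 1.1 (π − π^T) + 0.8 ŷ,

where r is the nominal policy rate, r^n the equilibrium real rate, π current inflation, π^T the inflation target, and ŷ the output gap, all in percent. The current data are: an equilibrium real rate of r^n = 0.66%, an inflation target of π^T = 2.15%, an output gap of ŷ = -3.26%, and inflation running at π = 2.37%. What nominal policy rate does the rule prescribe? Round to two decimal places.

r = 0.66 + 2.37 + 1.1 × (2.37 − 2.15) + 0.8 × (-3.26)
   = 0.66 + 2.37 + 0.242 − 2.608 = 0.66

0.66%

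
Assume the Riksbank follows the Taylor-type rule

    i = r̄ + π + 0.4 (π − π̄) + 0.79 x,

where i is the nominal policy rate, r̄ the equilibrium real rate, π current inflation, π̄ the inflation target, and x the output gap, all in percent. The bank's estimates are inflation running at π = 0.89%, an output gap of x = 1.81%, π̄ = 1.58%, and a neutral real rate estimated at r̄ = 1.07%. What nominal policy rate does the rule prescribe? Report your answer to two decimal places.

3.11%

i = 1.07 + 0.89 + 0.4 × (0.89 − 1.58) + 0.79 × 1.81
   = 1.07 + 0.89 − 0.276 + 1.4299 = 3.11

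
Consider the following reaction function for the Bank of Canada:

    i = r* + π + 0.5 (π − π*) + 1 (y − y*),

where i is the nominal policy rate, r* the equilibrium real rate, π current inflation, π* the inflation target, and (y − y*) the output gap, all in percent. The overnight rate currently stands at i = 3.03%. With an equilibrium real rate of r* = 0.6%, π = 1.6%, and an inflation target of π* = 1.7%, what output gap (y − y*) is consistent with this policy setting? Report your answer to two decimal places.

0.88%

1 (y − y*) = 3.03 − 0.6 − 1.6 − 0.5 × (1.6 − 1.7) = 0.88
(y − y*) = 0.88 / 1 = 0.88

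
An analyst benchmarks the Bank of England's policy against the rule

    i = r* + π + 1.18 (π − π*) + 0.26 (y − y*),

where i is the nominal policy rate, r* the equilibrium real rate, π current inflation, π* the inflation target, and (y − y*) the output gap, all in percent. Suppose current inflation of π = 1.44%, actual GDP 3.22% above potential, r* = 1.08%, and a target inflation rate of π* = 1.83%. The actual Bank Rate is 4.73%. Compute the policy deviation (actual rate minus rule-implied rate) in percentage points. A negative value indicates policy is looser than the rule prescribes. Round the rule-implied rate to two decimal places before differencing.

1.83 pp

Output 3.22% above potential → (y − y*) = 3.22.
i = 1.08 + 1.44 + 1.18 × (1.44 − 1.83) + 0.26 × 3.22
   = 1.08 + 1.44 − 0.4602 + 0.8372 = 2.90
Deviation = 4.73 − 2.90 = 1.83 pp.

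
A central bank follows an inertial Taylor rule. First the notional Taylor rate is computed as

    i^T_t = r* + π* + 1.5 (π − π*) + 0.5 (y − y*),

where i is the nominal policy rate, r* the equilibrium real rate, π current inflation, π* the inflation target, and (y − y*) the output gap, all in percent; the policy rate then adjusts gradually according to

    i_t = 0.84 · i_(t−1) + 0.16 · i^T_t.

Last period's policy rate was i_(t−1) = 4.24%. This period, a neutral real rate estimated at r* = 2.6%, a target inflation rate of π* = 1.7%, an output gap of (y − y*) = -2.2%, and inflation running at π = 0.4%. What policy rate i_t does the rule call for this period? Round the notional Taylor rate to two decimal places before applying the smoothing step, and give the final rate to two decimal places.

3.76%

i^T_t = 2.6 + 1.7 + 1.5 × (0.4 − 1.7) + 0.5 × (-2.2)
   = 2.6 + 1.7 − 1.95 − 1.1 = 1.25
i_t = 0.84 × 4.24 + 0.16 × 1.25 = 3.5616 + 0.2 = 3.76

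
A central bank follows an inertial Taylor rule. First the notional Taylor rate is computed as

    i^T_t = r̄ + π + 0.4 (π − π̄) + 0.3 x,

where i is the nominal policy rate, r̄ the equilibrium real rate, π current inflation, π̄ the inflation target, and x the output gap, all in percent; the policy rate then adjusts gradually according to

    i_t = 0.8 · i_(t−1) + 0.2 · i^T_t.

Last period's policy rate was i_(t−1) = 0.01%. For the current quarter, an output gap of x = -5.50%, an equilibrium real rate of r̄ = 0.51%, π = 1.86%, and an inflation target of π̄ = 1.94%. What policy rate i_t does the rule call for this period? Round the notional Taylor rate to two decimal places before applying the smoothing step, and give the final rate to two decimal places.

0.15%

i^T_t = 0.51 + 1.86 + 0.4 × (1.86 − 1.94) + 0.3 × (-5.50)
   = 0.51 + 1.86 − 0.032 − 1.65 = 0.69
i_t = 0.8 × 0.01 + 0.2 × 0.69 = 0.008 + 0.138 = 0.15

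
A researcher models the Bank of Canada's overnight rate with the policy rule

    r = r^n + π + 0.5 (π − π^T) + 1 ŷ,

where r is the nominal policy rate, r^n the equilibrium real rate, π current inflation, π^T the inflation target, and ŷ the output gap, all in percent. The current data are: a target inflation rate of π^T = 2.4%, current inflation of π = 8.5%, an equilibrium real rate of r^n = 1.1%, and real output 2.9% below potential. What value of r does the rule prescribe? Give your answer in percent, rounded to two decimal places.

Output 2.9% below potential → ŷ = -2.9.
r = 1.1 + 8.5 + 0.5 × (8.5 − 2.4) + 1 × (-2.9)
   = 1.1 + 8.5 + 3.05 − 2.9 = 9.75

9.75%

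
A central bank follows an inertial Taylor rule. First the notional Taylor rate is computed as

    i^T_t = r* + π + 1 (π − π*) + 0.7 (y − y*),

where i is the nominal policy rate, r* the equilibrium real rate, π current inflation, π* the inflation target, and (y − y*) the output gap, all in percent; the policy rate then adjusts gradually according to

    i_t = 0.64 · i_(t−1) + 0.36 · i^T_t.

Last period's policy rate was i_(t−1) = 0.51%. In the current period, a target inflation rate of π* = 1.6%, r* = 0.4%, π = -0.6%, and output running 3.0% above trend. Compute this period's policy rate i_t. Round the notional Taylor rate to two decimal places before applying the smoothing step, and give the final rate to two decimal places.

Output 3.0% above potential → (y − y*) = 3.0.
i^T_t = 0.4 + (-0.6) + 1 × (-0.6 − 1.6) + 0.7 × 3.0
   = 0.4 − 0.6 − 2.2 + 2.1 = -0.30
i_t = 0.64 × 0.51 + 0.36 × (-0.30) = 0.3264 − 0.108 = 0.22

0.22%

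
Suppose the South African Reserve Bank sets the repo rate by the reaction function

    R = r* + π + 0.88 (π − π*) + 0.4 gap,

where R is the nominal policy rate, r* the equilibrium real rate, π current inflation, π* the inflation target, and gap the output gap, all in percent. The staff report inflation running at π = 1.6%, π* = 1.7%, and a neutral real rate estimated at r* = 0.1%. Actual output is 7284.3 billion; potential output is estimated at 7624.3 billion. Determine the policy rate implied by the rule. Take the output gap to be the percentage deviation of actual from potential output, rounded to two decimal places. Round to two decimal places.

-0.17%

Output gap = 100 × (7284.3 − 7624.3) / 7624.3 = -4.46%.
R = 0.10 + 1.60 + 0.88 × (1.60 − 1.70) + 0.4 × (-4.46)
   = 0.10 + 1.6 − 0.088 − 1.784 = -0.17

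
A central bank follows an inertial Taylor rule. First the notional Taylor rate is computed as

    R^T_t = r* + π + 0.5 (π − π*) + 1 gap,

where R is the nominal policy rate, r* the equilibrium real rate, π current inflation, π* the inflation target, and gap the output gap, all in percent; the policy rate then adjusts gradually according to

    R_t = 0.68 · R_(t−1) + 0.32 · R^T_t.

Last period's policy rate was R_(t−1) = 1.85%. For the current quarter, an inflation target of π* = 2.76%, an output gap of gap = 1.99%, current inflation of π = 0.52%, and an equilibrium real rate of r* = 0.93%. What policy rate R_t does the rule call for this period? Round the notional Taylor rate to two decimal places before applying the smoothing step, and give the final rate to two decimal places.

R^T_t = 0.93 + 0.52 + 0.5 × (0.52 − 2.76) + 1 × 1.99
   = 0.93 + 0.52 − 1.12 + 1.99 = 2.32
R_t = 0.68 × 1.85 + 0.32 × 2.32 = 1.258 + 0.7424 = 2.00

2.00%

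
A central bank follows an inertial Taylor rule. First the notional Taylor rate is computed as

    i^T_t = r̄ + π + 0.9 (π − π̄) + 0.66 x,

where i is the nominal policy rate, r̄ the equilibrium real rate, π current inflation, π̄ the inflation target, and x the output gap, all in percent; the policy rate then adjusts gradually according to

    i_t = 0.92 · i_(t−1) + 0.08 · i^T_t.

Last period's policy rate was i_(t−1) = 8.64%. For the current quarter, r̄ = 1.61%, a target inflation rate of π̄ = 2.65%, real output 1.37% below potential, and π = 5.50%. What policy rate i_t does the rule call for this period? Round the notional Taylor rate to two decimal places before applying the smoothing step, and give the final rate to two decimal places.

Output 1.37% below potential → x = -1.37.
i^T_t = 1.61 + 5.50 + 0.9 × (5.50 − 2.65) + 0.66 × (-1.37)
   = 1.61 + 5.5 + 2.565 − 0.9042 = 8.77
i_t = 0.92 × 8.64 + 0.08 × 8.77 = 7.9488 + 0.7016 = 8.65

8.65%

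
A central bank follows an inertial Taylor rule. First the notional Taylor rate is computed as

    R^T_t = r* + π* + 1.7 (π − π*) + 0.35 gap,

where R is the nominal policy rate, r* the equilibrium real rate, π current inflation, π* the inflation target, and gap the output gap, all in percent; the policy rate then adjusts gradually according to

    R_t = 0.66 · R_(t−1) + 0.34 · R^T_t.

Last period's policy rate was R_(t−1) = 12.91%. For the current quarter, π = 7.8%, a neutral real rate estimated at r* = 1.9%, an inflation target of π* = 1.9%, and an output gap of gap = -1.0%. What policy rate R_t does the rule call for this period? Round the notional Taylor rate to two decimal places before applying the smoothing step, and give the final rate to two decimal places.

13.10%

R^T_t = 1.9 + 1.9 + 1.7 × (7.8 − 1.9) + 0.35 × (-1.0)
   = 1.9 + 1.9 + 10.03 − 0.35 = 13.48
R_t = 0.66 × 12.91 + 0.34 × 13.48 = 8.5206 + 4.5832 = 13.10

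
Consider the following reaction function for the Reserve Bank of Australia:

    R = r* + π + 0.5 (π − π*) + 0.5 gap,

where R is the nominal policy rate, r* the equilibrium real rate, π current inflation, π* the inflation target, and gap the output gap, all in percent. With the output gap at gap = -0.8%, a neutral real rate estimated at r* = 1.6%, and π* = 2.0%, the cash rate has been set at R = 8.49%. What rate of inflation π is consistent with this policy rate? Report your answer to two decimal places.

5.53%

Collecting π: R = r* + (1 + 0.5) π − 0.5 π* + 0.5 gap
1.5 π = 8.49 − 1.6 + 0.5 × 2.0 − 0.5 × (-0.8) = 8.29
π = 8.29 / 1.5 = 5.53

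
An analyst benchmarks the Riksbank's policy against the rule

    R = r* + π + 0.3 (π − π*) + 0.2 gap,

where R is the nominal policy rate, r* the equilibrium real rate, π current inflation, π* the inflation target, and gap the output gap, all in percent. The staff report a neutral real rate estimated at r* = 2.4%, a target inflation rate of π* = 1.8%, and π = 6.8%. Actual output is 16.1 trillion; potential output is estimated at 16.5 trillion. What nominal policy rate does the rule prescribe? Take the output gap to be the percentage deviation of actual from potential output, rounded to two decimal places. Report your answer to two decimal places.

10.22%

Output gap = 100 × (16.1 − 16.5) / 16.5 = -2.42%.
R = 2.40 + 6.80 + 0.3 × (6.80 − 1.80) + 0.2 × (-2.42)
   = 2.40 + 6.8 + 1.5 − 0.484 = 10.22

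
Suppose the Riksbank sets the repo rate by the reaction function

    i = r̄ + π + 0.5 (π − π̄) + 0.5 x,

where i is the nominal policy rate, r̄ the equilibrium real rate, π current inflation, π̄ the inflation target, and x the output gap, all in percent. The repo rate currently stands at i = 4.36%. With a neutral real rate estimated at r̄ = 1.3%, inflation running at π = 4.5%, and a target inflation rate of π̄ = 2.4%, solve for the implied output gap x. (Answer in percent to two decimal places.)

0.5 x = 4.36 − 1.3 − 4.5 − 0.5 × (4.5 − 2.4) = -2.49
x = -2.49 / 0.5 = -4.98

-4.98%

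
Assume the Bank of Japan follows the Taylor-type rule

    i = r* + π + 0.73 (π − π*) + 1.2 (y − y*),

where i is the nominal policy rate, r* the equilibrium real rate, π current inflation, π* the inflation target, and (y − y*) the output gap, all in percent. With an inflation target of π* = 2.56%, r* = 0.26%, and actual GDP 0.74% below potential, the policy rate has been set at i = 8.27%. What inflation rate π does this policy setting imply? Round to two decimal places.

Output 0.74% below potential → (y − y*) = -0.74.
Collecting π: i = r* + (1 + 0.73) π − 0.73 π* + 1.2 (y − y*)
1.73 π = 8.27 − 0.26 + 0.73 × 2.56 − 1.2 × (-0.74) = 10.7668
π = 10.7668 / 1.73 = 6.22

6.22%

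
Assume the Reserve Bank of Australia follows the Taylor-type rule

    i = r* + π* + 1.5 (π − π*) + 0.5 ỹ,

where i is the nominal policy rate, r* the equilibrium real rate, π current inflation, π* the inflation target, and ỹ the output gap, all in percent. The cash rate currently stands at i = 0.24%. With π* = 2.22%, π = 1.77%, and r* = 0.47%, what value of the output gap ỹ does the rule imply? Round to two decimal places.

0.5 ỹ = 0.24 − 0.47 − 2.22 − 1.5 × (1.77 − 2.22) = -1.775
ỹ = -1.775 / 0.5 = -3.55

-3.55%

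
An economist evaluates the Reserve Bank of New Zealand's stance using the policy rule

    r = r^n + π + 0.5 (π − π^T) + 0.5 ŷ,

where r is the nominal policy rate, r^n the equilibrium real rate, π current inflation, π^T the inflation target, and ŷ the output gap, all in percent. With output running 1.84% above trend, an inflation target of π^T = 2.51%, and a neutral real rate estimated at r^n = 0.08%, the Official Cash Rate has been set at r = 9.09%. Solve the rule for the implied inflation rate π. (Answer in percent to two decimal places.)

Output 1.84% above potential → ŷ = 1.84.
Collecting π: r = r^n + (1 + 0.5) π − 0.5 π^T + 0.5 ŷ
1.5 π = 9.09 − 0.08 + 0.5 × 2.51 − 0.5 × 1.84 = 9.345
π = 9.345 / 1.5 = 6.23

6.23%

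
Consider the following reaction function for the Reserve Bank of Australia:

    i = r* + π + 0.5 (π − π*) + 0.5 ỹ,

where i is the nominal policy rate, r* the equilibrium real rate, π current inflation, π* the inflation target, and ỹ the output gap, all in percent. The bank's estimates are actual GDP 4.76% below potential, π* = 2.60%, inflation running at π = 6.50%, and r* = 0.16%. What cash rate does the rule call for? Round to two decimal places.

6.23%

Output 4.76% below potential → ỹ = -4.76.
i = 0.16 + 6.50 + 0.5 × (6.50 − 2.60) + 0.5 × (-4.76)
   = 0.16 + 6.5 + 1.95 − 2.38 = 6.23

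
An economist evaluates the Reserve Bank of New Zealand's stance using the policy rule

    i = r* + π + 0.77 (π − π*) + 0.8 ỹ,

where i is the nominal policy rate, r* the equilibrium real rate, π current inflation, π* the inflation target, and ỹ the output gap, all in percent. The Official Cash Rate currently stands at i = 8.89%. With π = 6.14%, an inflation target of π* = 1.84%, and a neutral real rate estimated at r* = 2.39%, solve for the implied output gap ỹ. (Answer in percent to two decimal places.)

-3.69%

0.8 ỹ = 8.89 − 2.39 − 6.14 − 0.77 × (6.14 − 1.84) = -2.951
ỹ = -2.951 / 0.8 = -3.69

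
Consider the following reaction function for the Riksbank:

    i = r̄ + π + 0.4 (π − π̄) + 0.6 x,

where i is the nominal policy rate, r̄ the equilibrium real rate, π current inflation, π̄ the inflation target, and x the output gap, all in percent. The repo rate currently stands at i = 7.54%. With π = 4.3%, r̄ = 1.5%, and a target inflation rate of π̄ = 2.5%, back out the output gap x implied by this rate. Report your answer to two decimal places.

1.70%

0.6 x = 7.54 − 1.5 − 4.3 − 0.4 × (4.3 − 2.5) = 1.02
x = 1.02 / 0.6 = 1.70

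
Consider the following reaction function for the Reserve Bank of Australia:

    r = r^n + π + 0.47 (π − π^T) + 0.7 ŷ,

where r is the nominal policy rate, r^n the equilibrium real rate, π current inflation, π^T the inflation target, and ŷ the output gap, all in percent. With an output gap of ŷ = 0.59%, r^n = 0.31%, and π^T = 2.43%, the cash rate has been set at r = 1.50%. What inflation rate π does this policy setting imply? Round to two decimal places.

1.31%

Collecting π: r = r^n + (1 + 0.47) π − 0.47 π^T + 0.7 ŷ
1.47 π = 1.50 − 0.31 + 0.47 × 2.43 − 0.7 × 0.59 = 1.9191
π = 1.9191 / 1.47 = 1.31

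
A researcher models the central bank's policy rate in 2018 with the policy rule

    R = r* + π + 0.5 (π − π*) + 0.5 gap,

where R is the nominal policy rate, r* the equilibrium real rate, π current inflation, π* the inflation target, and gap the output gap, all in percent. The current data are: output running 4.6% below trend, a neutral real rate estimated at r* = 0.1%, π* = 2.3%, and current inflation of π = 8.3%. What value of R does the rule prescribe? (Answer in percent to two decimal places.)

Output 4.6% below potential → gap = -4.6.
R = 0.1 + 8.3 + 0.5 × (8.3 − 2.3) + 0.5 × (-4.6)
   = 0.1 + 8.3 + 3 − 2.3 = 9.10

9.10%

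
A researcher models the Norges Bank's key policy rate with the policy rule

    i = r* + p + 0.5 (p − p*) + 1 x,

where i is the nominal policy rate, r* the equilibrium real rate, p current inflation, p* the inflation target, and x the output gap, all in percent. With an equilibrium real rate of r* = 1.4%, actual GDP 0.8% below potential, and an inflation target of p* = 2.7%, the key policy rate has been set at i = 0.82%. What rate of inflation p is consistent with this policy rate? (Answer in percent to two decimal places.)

Output 0.8% below potential → x = -0.8.
Collecting p: i = r* + (1 + 0.5) p − 0.5 p* + 1 x
1.5 p = 0.82 − 1.4 + 0.5 × 2.7 − 1 × (-0.8) = 1.57
p = 1.57 / 1.5 = 1.05

1.05%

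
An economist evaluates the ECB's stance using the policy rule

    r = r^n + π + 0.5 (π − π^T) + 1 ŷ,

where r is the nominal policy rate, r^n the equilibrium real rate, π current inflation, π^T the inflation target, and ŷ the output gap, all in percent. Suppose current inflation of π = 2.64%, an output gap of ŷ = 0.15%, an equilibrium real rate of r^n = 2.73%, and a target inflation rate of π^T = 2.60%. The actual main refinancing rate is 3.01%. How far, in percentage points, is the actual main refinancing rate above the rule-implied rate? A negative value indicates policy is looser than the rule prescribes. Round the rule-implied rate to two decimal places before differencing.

r = 2.73 + 2.64 + 0.5 × (2.64 − 2.60) + 1 × 0.15
   = 2.73 + 2.64 + 0.02 + 0.15 = 5.54
Deviation = 3.01 − 5.54 = -2.53 pp.

-2.53 pp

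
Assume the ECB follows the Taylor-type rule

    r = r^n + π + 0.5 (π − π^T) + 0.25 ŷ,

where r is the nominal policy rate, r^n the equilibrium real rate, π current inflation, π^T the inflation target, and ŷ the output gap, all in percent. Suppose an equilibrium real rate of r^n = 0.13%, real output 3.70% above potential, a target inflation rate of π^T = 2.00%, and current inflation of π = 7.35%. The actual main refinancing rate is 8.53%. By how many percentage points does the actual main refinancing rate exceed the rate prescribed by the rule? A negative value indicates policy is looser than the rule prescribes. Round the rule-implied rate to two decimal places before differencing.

Output 3.70% above potential → ŷ = 3.70.
r = 0.13 + 7.35 + 0.5 × (7.35 − 2.00) + 0.25 × 3.70
   = 0.13 + 7.35 + 2.675 + 0.925 = 11.08
Deviation = 8.53 − 11.08 = -2.55 pp.

-2.55 pp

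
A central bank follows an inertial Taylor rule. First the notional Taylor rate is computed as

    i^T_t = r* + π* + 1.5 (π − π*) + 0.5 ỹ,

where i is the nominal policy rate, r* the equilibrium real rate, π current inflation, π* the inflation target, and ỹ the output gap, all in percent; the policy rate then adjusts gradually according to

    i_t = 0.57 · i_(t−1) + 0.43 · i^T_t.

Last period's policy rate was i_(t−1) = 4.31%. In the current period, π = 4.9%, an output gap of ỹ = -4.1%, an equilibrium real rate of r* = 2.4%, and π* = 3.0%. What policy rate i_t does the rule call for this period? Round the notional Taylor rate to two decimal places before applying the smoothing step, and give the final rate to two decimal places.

5.12%

i^T_t = 2.4 + 3.0 + 1.5 × (4.9 − 3.0) + 0.5 × (-4.1)
   = 2.4 + 3 + 2.85 − 2.05 = 6.20
i_t = 0.57 × 4.31 + 0.43 × 6.20 = 2.4567 + 2.666 = 5.12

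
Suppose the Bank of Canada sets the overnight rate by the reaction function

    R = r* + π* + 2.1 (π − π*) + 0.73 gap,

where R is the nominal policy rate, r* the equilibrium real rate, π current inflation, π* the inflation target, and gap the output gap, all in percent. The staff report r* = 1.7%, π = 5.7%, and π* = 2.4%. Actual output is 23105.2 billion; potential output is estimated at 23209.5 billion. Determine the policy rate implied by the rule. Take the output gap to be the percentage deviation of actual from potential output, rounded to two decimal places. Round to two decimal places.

Output gap = 100 × (23105.2 − 23209.5) / 23209.5 = -0.45%.
R = 1.70 + 2.40 + 2.1 × (5.70 − 2.40) + 0.73 × (-0.45)
   = 1.70 + 2.4 + 6.93 − 0.3285 = 10.70

10.70%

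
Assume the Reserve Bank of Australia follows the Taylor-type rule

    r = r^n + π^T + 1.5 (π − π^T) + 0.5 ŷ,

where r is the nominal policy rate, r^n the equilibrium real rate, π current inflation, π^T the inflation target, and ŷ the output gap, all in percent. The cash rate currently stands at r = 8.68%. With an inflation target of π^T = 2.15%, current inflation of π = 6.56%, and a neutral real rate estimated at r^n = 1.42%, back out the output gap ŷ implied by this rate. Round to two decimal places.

0.5 ŷ = 8.68 − 1.42 − 2.15 − 1.5 × (6.56 − 2.15) = -1.505
ŷ = -1.505 / 0.5 = -3.01

-3.01%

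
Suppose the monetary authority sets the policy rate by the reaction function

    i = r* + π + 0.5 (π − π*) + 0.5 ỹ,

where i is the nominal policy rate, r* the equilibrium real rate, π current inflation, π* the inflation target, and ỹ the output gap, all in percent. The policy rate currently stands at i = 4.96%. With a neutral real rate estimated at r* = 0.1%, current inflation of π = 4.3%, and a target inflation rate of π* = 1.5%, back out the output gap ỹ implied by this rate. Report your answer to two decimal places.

-1.68%

0.5 ỹ = 4.96 − 0.1 − 4.3 − 0.5 × (4.3 − 1.5) = -0.84
ỹ = -0.84 / 0.5 = -1.68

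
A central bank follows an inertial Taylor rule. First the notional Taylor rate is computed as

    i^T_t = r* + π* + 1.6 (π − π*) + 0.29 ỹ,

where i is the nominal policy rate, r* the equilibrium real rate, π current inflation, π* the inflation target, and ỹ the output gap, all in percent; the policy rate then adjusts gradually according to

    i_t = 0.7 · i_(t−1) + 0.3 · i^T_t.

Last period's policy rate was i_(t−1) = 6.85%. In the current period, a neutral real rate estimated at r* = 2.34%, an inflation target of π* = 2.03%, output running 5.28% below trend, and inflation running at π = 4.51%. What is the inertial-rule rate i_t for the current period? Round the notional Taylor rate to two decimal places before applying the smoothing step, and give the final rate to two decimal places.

6.84%

Output 5.28% below potential → ỹ = -5.28.
i^T_t = 2.34 + 2.03 + 1.6 × (4.51 − 2.03) + 0.29 × (-5.28)
   = 2.34 + 2.03 + 3.968 − 1.5312 = 6.81
i_t = 0.7 × 6.85 + 0.3 × 6.81 = 4.795 + 2.043 = 6.84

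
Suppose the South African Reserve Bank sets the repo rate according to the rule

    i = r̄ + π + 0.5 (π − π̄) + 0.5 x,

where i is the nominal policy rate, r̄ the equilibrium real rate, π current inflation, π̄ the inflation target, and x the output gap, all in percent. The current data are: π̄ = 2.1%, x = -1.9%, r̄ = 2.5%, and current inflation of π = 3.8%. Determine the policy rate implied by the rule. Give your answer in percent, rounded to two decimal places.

6.20%

i = 2.5 + 3.8 + 0.5 × (3.8 − 2.1) + 0.5 × (-1.9)
   = 2.5 + 3.8 + 0.85 − 0.95 = 6.20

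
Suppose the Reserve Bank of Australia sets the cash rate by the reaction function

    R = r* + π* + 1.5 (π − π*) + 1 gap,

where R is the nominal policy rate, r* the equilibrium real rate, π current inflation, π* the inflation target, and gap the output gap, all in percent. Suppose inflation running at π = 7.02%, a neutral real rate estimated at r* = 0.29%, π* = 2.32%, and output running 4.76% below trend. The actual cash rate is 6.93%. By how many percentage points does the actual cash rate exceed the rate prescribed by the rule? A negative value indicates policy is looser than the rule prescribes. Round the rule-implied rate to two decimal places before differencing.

Output 4.76% below potential → gap = -4.76.
R = 0.29 + 2.32 + 1.5 × (7.02 − 2.32) + 1 × (-4.76)
   = 0.29 + 2.32 + 7.05 − 4.76 = 4.90
Deviation = 6.93 − 4.90 = 2.03 pp.

2.03 pp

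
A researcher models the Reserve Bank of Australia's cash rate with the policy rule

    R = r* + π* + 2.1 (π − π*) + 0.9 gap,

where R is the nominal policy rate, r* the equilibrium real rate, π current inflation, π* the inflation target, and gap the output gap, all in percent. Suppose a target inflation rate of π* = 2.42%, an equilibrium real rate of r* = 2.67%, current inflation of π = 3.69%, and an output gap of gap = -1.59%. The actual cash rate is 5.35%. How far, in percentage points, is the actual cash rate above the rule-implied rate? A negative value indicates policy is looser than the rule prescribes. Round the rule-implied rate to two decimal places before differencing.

R = 2.67 + 2.42 + 2.1 × (3.69 − 2.42) + 0.9 × (-1.59)
   = 2.67 + 2.42 + 2.667 − 1.431 = 6.33
Deviation = 5.35 − 6.33 = -0.98 pp.

-0.98 pp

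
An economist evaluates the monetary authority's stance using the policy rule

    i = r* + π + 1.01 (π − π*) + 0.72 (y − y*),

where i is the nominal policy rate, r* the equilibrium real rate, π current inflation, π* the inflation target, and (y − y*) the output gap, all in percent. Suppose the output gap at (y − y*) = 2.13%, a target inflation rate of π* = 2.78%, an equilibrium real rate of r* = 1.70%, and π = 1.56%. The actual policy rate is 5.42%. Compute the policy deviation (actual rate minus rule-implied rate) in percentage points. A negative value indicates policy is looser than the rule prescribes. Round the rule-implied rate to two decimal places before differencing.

i = 1.70 + 1.56 + 1.01 × (1.56 − 2.78) + 0.72 × 2.13
   = 1.70 + 1.56 − 1.2322 + 1.5336 = 3.56
Deviation = 5.42 − 3.56 = 1.86 pp.

1.86 pp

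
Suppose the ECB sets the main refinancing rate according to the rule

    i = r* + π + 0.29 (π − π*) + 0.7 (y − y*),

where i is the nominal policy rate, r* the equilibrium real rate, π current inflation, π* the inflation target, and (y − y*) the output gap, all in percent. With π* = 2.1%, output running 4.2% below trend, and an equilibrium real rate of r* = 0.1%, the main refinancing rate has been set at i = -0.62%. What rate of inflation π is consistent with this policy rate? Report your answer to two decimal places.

2.19%

Output 4.2% below potential → (y − y*) = -4.2.
Collecting π: i = r* + (1 + 0.29) π − 0.29 π* + 0.7 (y − y*)
1.29 π = -0.62 − 0.1 + 0.29 × 2.1 − 0.7 × (-4.2) = 2.829
π = 2.829 / 1.29 = 2.19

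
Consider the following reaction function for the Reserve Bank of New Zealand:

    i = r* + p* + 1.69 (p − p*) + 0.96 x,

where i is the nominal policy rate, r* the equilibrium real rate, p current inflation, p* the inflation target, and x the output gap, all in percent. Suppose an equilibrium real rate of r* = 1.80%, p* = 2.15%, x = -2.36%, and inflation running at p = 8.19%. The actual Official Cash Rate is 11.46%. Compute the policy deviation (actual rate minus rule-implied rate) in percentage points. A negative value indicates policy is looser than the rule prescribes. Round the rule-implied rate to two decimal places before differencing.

-0.43 pp

i = 1.80 + 2.15 + 1.69 × (8.19 − 2.15) + 0.96 × (-2.36)
   = 1.80 + 2.15 + 10.2076 − 2.2656 = 11.89
Deviation = 11.46 − 11.89 = -0.43 pp.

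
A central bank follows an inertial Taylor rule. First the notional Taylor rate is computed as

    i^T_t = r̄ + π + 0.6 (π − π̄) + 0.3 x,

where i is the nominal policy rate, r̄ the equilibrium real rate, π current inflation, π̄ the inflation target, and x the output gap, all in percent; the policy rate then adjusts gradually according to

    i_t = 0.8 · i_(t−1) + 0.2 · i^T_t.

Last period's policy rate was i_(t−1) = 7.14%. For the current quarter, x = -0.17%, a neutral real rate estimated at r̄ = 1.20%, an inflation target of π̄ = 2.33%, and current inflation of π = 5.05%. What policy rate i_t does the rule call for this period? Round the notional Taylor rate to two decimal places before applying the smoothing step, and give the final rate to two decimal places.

i^T_t = 1.20 + 5.05 + 0.6 × (5.05 − 2.33) + 0.3 × (-0.17)
   = 1.20 + 5.05 + 1.632 − 0.051 = 7.83
i_t = 0.8 × 7.14 + 0.2 × 7.83 = 5.712 + 1.566 = 7.28

7.28%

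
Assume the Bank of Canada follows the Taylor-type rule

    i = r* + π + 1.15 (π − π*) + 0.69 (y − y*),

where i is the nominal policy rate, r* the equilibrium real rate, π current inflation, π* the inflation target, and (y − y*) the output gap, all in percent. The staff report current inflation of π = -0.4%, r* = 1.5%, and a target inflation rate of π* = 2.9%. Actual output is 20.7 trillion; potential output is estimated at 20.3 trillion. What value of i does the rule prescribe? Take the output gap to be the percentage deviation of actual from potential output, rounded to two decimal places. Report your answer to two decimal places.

-1.34%

Output gap = 100 × (20.7 − 20.3) / 20.3 = 1.97%.
i = 1.50 + (-0.40) + 1.15 × (-0.40 − 2.90) + 0.69 × 1.97
   = 1.50 − 0.4 − 3.795 + 1.3593 = -1.34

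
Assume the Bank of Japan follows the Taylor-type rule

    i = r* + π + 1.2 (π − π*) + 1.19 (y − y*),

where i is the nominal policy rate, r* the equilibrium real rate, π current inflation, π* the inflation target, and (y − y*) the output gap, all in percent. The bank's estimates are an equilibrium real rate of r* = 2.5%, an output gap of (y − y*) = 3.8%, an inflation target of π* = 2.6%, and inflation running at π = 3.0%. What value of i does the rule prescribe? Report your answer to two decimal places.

i = 2.5 + 3.0 + 1.2 × (3.0 − 2.6) + 1.19 × 3.8
   = 2.5 + 3 + 0.48 + 4.522 = 10.50

10.50%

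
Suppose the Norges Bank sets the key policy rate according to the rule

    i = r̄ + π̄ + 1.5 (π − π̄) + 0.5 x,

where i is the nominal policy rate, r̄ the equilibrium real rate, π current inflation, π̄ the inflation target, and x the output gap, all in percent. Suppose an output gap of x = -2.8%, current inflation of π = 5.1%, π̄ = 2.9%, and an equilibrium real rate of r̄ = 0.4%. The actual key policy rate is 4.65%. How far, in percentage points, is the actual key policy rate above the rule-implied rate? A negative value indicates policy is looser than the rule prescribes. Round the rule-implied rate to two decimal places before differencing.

-0.55 pp

i = 0.4 + 2.9 + 1.5 × (5.1 − 2.9) + 0.5 × (-2.8)
   = 0.4 + 2.9 + 3.3 − 1.4 = 5.20
Deviation = 4.65 − 5.20 = -0.55 pp.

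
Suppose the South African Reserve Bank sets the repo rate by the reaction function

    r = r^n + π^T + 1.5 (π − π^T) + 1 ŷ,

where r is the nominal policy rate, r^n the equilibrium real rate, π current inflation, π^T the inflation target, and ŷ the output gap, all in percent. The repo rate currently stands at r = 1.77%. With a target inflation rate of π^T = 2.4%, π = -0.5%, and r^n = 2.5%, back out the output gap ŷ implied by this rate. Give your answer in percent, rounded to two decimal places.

1 ŷ = 1.77 − 2.5 − 2.4 − 1.5 × ((-0.5) − 2.4) = 1.22
ŷ = 1.22 / 1 = 1.22

1.22%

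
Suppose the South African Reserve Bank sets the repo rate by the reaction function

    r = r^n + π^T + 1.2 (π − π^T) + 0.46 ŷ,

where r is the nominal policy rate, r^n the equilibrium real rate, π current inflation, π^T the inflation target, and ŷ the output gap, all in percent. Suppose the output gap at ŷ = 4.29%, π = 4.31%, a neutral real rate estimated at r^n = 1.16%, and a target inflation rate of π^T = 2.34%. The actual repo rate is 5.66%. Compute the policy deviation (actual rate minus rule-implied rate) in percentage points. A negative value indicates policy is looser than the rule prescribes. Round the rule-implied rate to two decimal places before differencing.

r = 1.16 + 2.34 + 1.2 × (4.31 − 2.34) + 0.46 × 4.29
   = 1.16 + 2.34 + 2.364 + 1.9734 = 7.84
Deviation = 5.66 − 7.84 = -2.18 pp.

-2.18 pp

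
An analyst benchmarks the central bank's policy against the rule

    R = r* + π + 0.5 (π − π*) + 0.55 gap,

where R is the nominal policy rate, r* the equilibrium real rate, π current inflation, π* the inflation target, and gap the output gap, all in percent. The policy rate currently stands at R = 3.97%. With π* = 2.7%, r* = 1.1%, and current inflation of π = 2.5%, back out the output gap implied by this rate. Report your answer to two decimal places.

0.85%

0.55 gap = 3.97 − 1.1 − 2.5 − 0.5 × (2.5 − 2.7) = 0.47
gap = 0.47 / 0.55 = 0.85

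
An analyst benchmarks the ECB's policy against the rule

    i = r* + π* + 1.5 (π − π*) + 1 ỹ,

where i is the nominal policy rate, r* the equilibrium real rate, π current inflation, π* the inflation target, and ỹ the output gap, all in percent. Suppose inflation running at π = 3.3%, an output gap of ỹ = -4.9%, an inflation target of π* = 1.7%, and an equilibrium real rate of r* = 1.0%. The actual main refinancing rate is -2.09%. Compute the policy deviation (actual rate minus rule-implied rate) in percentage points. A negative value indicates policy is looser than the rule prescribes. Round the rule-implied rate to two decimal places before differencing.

-2.29 pp

i = 1.0 + 1.7 + 1.5 × (3.3 − 1.7) + 1 × (-4.9)
   = 1.0 + 1.7 + 2.4 − 4.9 = 0.20
Deviation = -2.09 − 0.20 = -2.29 pp.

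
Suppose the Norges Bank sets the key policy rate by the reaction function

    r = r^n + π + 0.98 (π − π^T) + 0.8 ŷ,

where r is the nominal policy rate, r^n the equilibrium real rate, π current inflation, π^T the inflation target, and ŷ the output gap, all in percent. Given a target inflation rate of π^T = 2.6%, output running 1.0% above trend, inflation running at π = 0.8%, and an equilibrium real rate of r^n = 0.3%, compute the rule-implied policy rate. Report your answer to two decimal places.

Output 1.0% above potential → ŷ = 1.0.
r = 0.3 + 0.8 + 0.98 × (0.8 − 2.6) + 0.8 × 1.0
   = 0.3 + 0.8 − 1.764 + 0.8 = 0.14

0.14%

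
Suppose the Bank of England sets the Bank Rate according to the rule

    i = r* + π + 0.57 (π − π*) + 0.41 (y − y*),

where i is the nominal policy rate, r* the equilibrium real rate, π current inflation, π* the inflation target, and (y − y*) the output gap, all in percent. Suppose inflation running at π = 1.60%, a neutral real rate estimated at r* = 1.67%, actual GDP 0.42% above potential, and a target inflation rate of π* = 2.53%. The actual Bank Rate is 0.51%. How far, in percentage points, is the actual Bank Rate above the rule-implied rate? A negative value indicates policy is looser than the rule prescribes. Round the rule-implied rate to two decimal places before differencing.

-2.40 pp

Output 0.42% above potential → (y − y*) = 0.42.
i = 1.67 + 1.60 + 0.57 × (1.60 − 2.53) + 0.41 × 0.42
   = 1.67 + 1.6 − 0.5301 + 0.1722 = 2.91
Deviation = 0.51 − 2.91 = -2.40 pp.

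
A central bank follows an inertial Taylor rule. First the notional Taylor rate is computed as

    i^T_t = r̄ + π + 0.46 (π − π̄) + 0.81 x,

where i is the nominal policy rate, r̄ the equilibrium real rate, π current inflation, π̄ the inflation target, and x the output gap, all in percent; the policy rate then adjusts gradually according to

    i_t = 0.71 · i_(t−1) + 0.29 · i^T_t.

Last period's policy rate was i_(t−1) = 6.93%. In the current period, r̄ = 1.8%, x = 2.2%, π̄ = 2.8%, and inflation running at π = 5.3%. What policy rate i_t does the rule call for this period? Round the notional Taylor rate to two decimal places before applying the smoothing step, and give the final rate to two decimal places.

7.83%

i^T_t = 1.8 + 5.3 + 0.46 × (5.3 − 2.8) + 0.81 × 2.2
   = 1.8 + 5.3 + 1.15 + 1.782 = 10.03
i_t = 0.71 × 6.93 + 0.29 × 10.03 = 4.9203 + 2.9087 = 7.83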